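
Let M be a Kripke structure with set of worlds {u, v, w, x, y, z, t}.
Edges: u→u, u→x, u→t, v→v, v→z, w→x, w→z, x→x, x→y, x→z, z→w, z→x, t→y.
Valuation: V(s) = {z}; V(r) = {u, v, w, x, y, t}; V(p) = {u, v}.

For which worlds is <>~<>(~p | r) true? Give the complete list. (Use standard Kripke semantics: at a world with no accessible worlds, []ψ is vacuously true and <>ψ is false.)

x, t

Recall that <>ψ holds at a world iff ψ holds at some accessible world.
Let φ = <>~<>(~p | r). Evaluate φ at each world:
  u (successors {u, x, t}): φ is false.
  v (successors {v, z}): φ is false.
  w (successors {x, z}): φ is false.
  x (successors {x, y, z}): φ is true.
  y (successors ∅): φ is false.
  z (successors {w, x}): φ is false.
  t (successors {y}): φ is true.
For instance, at w:
  At w: <>~<>(~p | r) requires ~<>(~p | r) at some successor in {x, z}.
    At x: ~<>(~p | r) is false.
    At z: ~<>(~p | r) is false.
  So <>~<>(~p | r) is false at w.
Satisfying worlds: {x, t}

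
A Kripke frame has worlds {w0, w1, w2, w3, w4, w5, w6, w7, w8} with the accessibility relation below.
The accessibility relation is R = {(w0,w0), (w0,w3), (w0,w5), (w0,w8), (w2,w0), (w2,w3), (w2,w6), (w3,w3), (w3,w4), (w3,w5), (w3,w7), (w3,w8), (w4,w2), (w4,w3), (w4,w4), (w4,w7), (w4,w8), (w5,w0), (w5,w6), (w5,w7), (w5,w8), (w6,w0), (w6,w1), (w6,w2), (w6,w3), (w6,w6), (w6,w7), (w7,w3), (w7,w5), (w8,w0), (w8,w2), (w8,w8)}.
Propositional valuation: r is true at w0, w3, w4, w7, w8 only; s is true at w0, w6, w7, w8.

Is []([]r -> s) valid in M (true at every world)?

Let φ = []([]r -> s). Evaluate φ at each world:
  w0 (successors {w0, w3, w5, w8}): φ is true.
  w1 (successors ∅): φ is true.
  w2 (successors {w0, w3, w6}): φ is true.
  w3 (successors {w3, w4, w5, w7, w8}): φ is true.
  w4 (successors {w2, w3, w4, w7, w8}): φ is true.
  w5 (successors {w0, w6, w7, w8}): φ is true.
  w6 (successors {w0, w1, w2, w3, w6, w7}): φ is false.
  w7 (successors {w3, w5}): φ is true.
  w8 (successors {w0, w2, w8}): φ is true.
Detail at w6 (counterexample):
  At w6: []([]r -> s) requires []r -> s at every successor {w0, w1, w2, w3, w6, w7}.
    []r -> s fails at w1, so []([]r -> s) is false at w6.
      At w1: []r is true, s is false, so []r -> s is false.

No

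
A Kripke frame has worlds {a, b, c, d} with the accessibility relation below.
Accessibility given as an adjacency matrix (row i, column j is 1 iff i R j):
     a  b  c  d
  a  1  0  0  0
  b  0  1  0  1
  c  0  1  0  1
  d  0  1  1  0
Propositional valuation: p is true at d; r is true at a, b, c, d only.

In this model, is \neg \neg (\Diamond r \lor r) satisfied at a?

Yes

Recall that \Diamond ψ holds at a world iff ψ holds at some accessible world.
At a: \neg (\Diamond r \lor r) is false, so \neg \neg (\Diamond r \lor r) is true.
  At a: \Diamond r \lor r is true, so \neg (\Diamond r \lor r) is false.
    At a: \Diamond r is true, r is true, so \Diamond r \lor r is true.
      At a: \Diamond r requires r at some successor in {a}.
        r holds at a, so \Diamond r is true at a.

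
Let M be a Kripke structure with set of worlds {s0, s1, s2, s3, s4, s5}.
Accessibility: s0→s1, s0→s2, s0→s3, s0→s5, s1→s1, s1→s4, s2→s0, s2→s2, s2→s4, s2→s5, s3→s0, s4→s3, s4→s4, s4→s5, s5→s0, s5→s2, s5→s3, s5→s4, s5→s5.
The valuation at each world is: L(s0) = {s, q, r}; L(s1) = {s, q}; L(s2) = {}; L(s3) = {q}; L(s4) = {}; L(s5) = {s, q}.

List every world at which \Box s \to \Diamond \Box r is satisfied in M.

Let φ = \Box s \to \Diamond \Box r. Evaluate φ at each world:
  s0 (successors {s1, s2, s3, s5}): φ is true.
  s1 (successors {s1, s4}): φ is true.
  s2 (successors {s0, s2, s4, s5}): φ is true.
  s3 (successors {s0}): φ is false.
  s4 (successors {s3, s4, s5}): φ is true.
  s5 (successors {s0, s2, s3, s4, s5}): φ is true.
For instance, at s2:
  At s2: \Box s is false, \Diamond \Box r is false, so \Box s \to \Diamond \Box r is true.
    At s2: \Box s requires s at every successor {s0, s2, s4, s5}.
      s fails at s2, so \Box s is false at s2.
    At s2: \Diamond \Box r requires \Box r at some successor in {s0, s2, s4, s5}.
      At s0: \Box r is false.
      At s2: \Box r is false.
      At s4: \Box r is false.
      At s5: \Box r is false.
    So \Diamond \Box r is false at s2.
Satisfying worlds: {s0, s1, s2, s4, s5}

s0, s1, s2, s4, s5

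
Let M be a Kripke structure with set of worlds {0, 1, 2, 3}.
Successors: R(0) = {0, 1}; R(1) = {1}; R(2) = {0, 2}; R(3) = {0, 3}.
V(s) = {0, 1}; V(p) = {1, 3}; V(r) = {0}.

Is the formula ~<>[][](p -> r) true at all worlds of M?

Let φ = ~<>[][](p -> r). Evaluate φ at each world:
  0 (successors {0, 1}): φ is true.
  1 (successors {1}): φ is true.
  2 (successors {0, 2}): φ is true.
  3 (successors {0, 3}): φ is true.
For instance, at 3:
  At 3: <>[][](p -> r) is false, so ~<>[][](p -> r) is true.
    At 3: <>[][](p -> r) requires [][](p -> r) at some successor in {0, 3}.
      At 0: [][](p -> r) is false.
      At 3: [][](p -> r) is false.
    So <>[][](p -> r) is false at 3.

Yes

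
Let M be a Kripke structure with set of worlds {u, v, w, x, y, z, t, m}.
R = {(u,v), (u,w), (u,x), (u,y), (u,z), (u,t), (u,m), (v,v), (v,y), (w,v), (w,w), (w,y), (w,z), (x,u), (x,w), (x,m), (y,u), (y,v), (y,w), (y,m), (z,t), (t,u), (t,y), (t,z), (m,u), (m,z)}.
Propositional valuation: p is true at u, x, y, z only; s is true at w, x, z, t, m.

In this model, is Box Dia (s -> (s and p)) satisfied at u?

At u: Box Dia (s -> (s and p)) requires Dia (s -> (s and p)) at every successor {v, w, x, y, z, t, m}.
  Dia (s -> (s and p)) fails at z, so Box Dia (s -> (s and p)) is false at u.
    At z: Dia (s -> (s and p)) requires s -> (s and p) at some successor in {t}.
      At t: s -> (s and p) is false.
    So Dia (s -> (s and p)) is false at z.

No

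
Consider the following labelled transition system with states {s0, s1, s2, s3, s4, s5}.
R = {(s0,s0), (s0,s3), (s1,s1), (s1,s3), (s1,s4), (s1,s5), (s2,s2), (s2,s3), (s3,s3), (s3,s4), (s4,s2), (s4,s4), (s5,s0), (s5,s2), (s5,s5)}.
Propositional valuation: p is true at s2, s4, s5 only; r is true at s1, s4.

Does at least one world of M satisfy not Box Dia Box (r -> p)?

Let φ = not Box Dia Box (r -> p). Evaluate φ at each world:
  s0 (successors {s0, s3}): φ is false.
  s1 (successors {s1, s3, s4, s5}): φ is false.
  s2 (successors {s2, s3}): φ is false.
  s3 (successors {s3, s4}): φ is false.
  s4 (successors {s2, s4}): φ is false.
  s5 (successors {s0, s2, s5}): φ is false.
For instance, at s3:
  At s3: Box Dia Box (r -> p) is true, so not Box Dia Box (r -> p) is false.
    At s3: Box Dia Box (r -> p) requires Dia Box (r -> p) at every successor {s3, s4}.
      At s3: Dia Box (r -> p) is true.
      At s4: Dia Box (r -> p) is true.
    So Box Dia Box (r -> p) is true at s3.

No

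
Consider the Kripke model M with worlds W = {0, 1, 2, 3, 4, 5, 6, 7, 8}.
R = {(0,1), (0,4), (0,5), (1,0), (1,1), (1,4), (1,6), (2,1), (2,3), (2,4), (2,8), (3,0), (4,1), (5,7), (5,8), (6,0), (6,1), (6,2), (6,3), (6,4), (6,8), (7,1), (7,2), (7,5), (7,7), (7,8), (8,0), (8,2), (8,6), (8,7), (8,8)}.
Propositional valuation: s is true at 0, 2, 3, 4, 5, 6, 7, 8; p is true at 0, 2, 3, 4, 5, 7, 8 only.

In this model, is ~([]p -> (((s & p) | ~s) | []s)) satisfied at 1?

At 1: []p -> (((s & p) | ~s) | []s) is true, so ~([]p -> (((s & p) | ~s) | []s)) is false.
  At 1: []p is false, ((s & p) | ~s) | []s is true, so []p -> (((s & p) | ~s) | []s) is true.
    At 1: []p requires p at every successor {0, 1, 4, 6}.
      p fails at 1, so []p is false at 1.
    At 1: (s & p) | ~s is true, []s is false, so ((s & p) | ~s) | []s is true.
      At 1: []s requires s at every successor {0, 1, 4, 6}.
        s fails at 1, so []s is false at 1.

No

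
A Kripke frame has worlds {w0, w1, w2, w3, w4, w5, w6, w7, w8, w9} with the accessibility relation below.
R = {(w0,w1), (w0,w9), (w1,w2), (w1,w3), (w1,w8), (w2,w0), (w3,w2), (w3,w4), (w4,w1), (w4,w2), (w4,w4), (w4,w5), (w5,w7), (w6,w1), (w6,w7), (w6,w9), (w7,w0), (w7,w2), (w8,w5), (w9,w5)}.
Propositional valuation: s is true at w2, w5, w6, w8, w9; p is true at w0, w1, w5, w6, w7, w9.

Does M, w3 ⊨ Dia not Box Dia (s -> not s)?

No

At w3: Dia not Box Dia (s -> not s) requires not Box Dia (s -> not s) at some successor in {w2, w4}.
  At w2: not Box Dia (s -> not s) is false.
  At w4: not Box Dia (s -> not s) is false.
So Dia not Box Dia (s -> not s) is false at w3.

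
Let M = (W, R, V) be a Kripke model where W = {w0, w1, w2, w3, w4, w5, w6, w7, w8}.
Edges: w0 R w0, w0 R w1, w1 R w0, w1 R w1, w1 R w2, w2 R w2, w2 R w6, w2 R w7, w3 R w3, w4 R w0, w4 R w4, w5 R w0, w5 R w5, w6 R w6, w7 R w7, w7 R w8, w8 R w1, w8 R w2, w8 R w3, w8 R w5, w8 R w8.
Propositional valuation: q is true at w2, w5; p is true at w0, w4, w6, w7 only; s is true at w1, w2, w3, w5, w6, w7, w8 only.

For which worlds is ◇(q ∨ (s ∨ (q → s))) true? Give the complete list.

w0, w1, w2, w3, w4, w5, w6, w7, w8

Recall that ◇ψ holds at a world iff ψ holds at some accessible world.
Let φ = ◇(q ∨ (s ∨ (q → s))). Evaluate φ at each world:
  w0 (successors {w0, w1}): φ is true.
  w1 (successors {w0, w1, w2}): φ is true.
  w2 (successors {w2, w6, w7}): φ is true.
  w3 (successors {w3}): φ is true.
  w4 (successors {w0, w4}): φ is true.
  w5 (successors {w0, w5}): φ is true.
  w6 (successors {w6}): φ is true.
  w7 (successors {w7, w8}): φ is true.
  w8 (successors {w1, w2, w3, w5, w8}): φ is true.
For instance, at w7:
  At w7: ◇(q ∨ (s ∨ (q → s))) requires q ∨ (s ∨ (q → s)) at some successor in {w7, w8}.
    q ∨ (s ∨ (q → s)) holds at w7, so ◇(q ∨ (s ∨ (q → s))) is true at w7.
Satisfying worlds: {w0, w1, w2, w3, w4, w5, w6, w7, w8}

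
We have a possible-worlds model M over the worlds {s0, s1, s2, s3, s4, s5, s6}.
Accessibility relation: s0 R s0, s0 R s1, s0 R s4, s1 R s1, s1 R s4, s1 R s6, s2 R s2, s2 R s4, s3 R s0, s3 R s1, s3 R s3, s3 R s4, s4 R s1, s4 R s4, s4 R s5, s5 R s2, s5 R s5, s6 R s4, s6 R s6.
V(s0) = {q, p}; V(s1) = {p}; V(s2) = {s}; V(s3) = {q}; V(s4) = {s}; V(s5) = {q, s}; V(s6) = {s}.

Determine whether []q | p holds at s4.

No

At s4: []q is false, p is false, so []q | p is false.
  At s4: []q requires q at every successor {s1, s4, s5}.
    q fails at s1, so []q is false at s4.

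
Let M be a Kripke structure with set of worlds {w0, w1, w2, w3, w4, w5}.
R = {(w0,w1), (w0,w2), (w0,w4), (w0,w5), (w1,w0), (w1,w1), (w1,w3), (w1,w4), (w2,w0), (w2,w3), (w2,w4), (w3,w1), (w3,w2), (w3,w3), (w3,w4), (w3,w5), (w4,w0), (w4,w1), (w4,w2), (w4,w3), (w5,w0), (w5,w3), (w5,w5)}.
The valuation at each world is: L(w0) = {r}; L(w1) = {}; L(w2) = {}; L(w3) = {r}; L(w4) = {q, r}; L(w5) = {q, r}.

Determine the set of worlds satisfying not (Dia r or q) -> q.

Recall that Dia ψ holds at a world iff ψ holds at some accessible world.
Let φ = not (Dia r or q) -> q. Evaluate φ at each world:
  w0 (successors {w1, w2, w4, w5}): φ is true.
  w1 (successors {w0, w1, w3, w4}): φ is true.
  w2 (successors {w0, w3, w4}): φ is true.
  w3 (successors {w1, w2, w3, w4, w5}): φ is true.
  w4 (successors {w0, w1, w2, w3}): φ is true.
  w5 (successors {w0, w3, w5}): φ is true.
For instance, at w0:
  At w0: not (Dia r or q) is false, q is false, so not (Dia r or q) -> q is true.
    At w0: Dia r or q is true, so not (Dia r or q) is false.
      At w0: Dia r is true, q is false, so Dia r or q is true.
Satisfying worlds: {w0, w1, w2, w3, w4, w5}

w0, w1, w2, w3, w4, w5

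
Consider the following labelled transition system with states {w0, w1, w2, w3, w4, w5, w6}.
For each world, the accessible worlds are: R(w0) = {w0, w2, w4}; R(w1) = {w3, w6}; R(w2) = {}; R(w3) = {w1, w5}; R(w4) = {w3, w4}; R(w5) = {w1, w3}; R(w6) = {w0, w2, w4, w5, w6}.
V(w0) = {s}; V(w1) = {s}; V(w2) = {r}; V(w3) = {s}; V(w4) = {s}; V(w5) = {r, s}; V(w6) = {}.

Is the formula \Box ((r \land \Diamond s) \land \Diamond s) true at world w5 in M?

No

At w5: \Box ((r \land \Diamond s) \land \Diamond s) requires (r \land \Diamond s) \land \Diamond s at every successor {w1, w3}.
  (r \land \Diamond s) \land \Diamond s fails at w1, so \Box ((r \land \Diamond s) \land \Diamond s) is false at w5.
    At w1: r \land \Diamond s is false, \Diamond s is true, so (r \land \Diamond s) \land \Diamond s is false.
      At w1: r is false, \Diamond s is true, so r \land \Diamond s is false.
      At w1: \Diamond s requires s at some successor in {w3, w6}.
        s holds at w3, so \Diamond s is true at w1.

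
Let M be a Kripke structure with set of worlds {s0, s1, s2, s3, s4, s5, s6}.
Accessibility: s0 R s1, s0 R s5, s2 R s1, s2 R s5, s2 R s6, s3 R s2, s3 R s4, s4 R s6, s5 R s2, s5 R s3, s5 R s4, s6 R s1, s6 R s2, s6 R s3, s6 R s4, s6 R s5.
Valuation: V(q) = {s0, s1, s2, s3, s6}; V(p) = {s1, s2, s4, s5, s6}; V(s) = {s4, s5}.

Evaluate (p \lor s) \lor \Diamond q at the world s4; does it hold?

Recall that \Diamond ψ holds at a world iff ψ holds at some accessible world.
At s4: p \lor s is true, \Diamond q is true, so (p \lor s) \lor \Diamond q is true.
  At s4: \Diamond q requires q at some successor in {s6}.
    q holds at s6, so \Diamond q is true at s4.

Yes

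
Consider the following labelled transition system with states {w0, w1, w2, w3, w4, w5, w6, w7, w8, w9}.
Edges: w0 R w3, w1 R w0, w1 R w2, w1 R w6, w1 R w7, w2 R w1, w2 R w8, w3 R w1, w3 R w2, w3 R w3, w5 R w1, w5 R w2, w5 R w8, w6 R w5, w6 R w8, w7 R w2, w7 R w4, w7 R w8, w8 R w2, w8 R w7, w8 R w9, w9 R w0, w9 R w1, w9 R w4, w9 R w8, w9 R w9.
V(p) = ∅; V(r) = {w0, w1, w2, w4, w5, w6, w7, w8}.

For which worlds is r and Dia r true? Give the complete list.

w1, w2, w5, w6, w7, w8

Let φ = r and Dia r. Evaluate φ at each world:
  w0 (successors {w3}): φ is false.
  w1 (successors {w0, w2, w6, w7}): φ is true.
  w2 (successors {w1, w8}): φ is true.
  w3 (successors {w1, w2, w3}): φ is false.
  w4 (successors ∅): φ is false.
  w5 (successors {w1, w2, w8}): φ is true.
  w6 (successors {w5, w8}): φ is true.
  w7 (successors {w2, w4, w8}): φ is true.
  w8 (successors {w2, w7, w9}): φ is true.
  w9 (successors {w0, w1, w4, w8, w9}): φ is false.
For instance, at w5:
  At w5: r is true, Dia r is true, so r and Dia r is true.
    At w5: Dia r requires r at some successor in {w1, w2, w8}.
      r holds at w1, so Dia r is true at w5.
Satisfying worlds: {w1, w2, w5, w6, w7, w8}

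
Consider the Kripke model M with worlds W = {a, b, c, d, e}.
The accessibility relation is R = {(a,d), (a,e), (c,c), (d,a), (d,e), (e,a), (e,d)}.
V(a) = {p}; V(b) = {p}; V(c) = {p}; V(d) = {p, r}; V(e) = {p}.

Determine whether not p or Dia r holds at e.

Yes

At e: not p is false, Dia r is true, so not p or Dia r is true.
  At e: Dia r requires r at some successor in {a, d}.
    r holds at d, so Dia r is true at e.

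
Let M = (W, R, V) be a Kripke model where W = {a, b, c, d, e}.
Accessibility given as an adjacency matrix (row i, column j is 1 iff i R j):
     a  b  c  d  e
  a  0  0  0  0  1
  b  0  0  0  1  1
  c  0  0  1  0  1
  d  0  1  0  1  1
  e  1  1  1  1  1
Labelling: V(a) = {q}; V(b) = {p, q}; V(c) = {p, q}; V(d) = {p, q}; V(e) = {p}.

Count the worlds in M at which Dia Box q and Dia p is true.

0

Let φ = Dia Box q and Dia p. Evaluate φ at each world:
  a (successors {e}): φ is false.
  b (successors {d, e}): φ is false.
  c (successors {c, e}): φ is false.
  d (successors {b, d, e}): φ is false.
  e (successors {a, b, c, d, e}): φ is false.
For instance, at d:
  At d: Dia Box q is false, Dia p is true, so Dia Box q and Dia p is false.
    At d: Dia Box q requires Box q at some successor in {b, d, e}.
      At b: Box q is false.
      At d: Box q is false.
      At e: Box q is false.
    So Dia Box q is false at d.
    At d: Dia p requires p at some successor in {b, d, e}.
      p holds at b, so Dia p is true at d.
Satisfying worlds: none.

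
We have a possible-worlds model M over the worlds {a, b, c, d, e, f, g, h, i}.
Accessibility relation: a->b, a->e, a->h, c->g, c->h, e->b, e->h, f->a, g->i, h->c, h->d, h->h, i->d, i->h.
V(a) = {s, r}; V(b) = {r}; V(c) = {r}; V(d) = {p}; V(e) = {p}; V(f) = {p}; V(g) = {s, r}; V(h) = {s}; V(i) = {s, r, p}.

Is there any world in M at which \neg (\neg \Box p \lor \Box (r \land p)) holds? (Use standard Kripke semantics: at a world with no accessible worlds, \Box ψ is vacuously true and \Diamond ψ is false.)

No

Recall that \Box ψ holds at a world iff ψ holds at every accessible world, and \Diamond ψ holds iff ψ holds at some accessible world.
Let φ = \neg (\neg \Box p \lor \Box (r \land p)). Evaluate φ at each world:
  a (successors {b, e, h}): φ is false.
  b (successors ∅): φ is false.
  c (successors {g, h}): φ is false.
  d (successors ∅): φ is false.
  e (successors {b, h}): φ is false.
  f (successors {a}): φ is false.
  g (successors {i}): φ is false.
  h (successors {c, d, h}): φ is false.
  i (successors {d, h}): φ is false.
For instance, at e:
  At e: \neg \Box p \lor \Box (r \land p) is true, so \neg (\neg \Box p \lor \Box (r \land p)) is false.
    At e: \neg \Box p is true, \Box (r \land p) is false, so \neg \Box p \lor \Box (r \land p) is true.
      At e: \Box p is false, so \neg \Box p is true.
      At e: \Box (r \land p) requires r \land p at every successor {b, h}.
        r \land p fails at b, so \Box (r \land p) is false at e.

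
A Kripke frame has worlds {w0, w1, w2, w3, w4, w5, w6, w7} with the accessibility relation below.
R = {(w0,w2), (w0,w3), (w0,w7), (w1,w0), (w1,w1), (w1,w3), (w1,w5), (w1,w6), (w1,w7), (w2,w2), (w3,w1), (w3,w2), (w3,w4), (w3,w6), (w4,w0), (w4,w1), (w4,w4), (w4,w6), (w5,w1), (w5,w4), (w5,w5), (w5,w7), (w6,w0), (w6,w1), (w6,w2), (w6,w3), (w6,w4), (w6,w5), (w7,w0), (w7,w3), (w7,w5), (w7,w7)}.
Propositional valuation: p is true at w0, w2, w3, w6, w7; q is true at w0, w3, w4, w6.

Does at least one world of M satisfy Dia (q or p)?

Recall that Dia ψ holds at a world iff ψ holds at some accessible world.
Let φ = Dia (q or p). Evaluate φ at each world:
  w0 (successors {w2, w3, w7}): φ is true.
  w1 (successors {w0, w1, w3, w5, w6, w7}): φ is true.
  w2 (successors {w2}): φ is true.
  w3 (successors {w1, w2, w4, w6}): φ is true.
  w4 (successors {w0, w1, w4, w6}): φ is true.
  w5 (successors {w1, w4, w5, w7}): φ is true.
  w6 (successors {w0, w1, w2, w3, w4, w5}): φ is true.
  w7 (successors {w0, w3, w5, w7}): φ is true.
Detail at w0 (witness):
  At w0: Dia (q or p) requires q or p at some successor in {w2, w3, w7}.
    q or p holds at w2, so Dia (q or p) is true at w0.

Yes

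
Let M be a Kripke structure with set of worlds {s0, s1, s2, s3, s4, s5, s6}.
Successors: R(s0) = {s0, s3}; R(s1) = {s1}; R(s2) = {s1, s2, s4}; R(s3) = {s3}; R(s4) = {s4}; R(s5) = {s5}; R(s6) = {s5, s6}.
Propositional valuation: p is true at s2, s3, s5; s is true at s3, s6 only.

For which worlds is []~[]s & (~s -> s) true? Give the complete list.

Let φ = []~[]s & (~s -> s). Evaluate φ at each world:
  s0 (successors {s0, s3}): φ is false.
  s1 (successors {s1}): φ is false.
  s2 (successors {s1, s2, s4}): φ is false.
  s3 (successors {s3}): φ is false.
  s4 (successors {s4}): φ is false.
  s5 (successors {s5}): φ is false.
  s6 (successors {s5, s6}): φ is true.
For instance, at s4:
  At s4: []~[]s is true, ~s -> s is false, so []~[]s & (~s -> s) is false.
    At s4: []~[]s requires ~[]s at every successor {s4}.
      At s4: ~[]s is true.
    So []~[]s is true at s4.
Satisfying worlds: {s6}

s6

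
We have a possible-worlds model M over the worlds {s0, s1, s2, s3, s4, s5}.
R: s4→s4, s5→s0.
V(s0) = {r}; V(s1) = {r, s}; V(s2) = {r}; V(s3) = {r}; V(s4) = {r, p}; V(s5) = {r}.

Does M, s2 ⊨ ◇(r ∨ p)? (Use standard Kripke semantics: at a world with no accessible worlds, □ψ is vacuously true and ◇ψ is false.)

No

At s2: no accessible worlds, so ◇(r ∨ p) is false.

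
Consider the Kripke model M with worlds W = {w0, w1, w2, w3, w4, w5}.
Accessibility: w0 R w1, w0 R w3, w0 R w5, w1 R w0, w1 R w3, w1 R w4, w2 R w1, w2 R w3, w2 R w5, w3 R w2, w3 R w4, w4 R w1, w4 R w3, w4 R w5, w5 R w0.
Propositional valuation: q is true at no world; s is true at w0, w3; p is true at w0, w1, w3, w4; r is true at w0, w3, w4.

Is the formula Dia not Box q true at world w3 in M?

At w3: Dia not Box q requires not Box q at some successor in {w2, w4}.
  not Box q holds at w2, so Dia not Box q is true at w3.
    At w2: Box q is false, so not Box q is true.
      At w2: Box q requires q at every successor {w1, w3, w5}.
        q fails at w1, so Box q is false at w2.

Yes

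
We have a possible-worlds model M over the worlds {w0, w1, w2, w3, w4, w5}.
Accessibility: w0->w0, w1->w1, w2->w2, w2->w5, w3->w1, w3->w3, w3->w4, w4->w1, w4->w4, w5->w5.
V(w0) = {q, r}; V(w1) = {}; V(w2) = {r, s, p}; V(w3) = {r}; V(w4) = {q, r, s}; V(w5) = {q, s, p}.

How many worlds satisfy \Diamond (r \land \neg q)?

Let φ = \Diamond (r \land \neg q). Evaluate φ at each world:
  w0 (successors {w0}): φ is false.
  w1 (successors {w1}): φ is false.
  w2 (successors {w2, w5}): φ is true.
  w3 (successors {w1, w3, w4}): φ is true.
  w4 (successors {w1, w4}): φ is false.
  w5 (successors {w5}): φ is false.
For instance, at w0:
  At w0: \Diamond (r \land \neg q) requires r \land \neg q at some successor in {w0}.
    At w0: r \land \neg q is false.
  So \Diamond (r \land \neg q) is false at w0.
Satisfying worlds: {w2, w3}

2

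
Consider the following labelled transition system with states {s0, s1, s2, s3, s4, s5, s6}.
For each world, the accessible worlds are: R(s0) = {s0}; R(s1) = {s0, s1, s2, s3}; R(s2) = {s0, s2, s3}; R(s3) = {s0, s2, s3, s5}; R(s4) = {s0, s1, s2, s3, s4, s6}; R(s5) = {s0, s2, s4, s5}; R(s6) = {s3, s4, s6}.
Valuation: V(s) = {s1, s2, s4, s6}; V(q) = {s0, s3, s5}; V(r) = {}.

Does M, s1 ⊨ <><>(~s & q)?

Yes

Recall that <>ψ holds at a world iff ψ holds at some accessible world.
At s1: <><>(~s & q) requires <>(~s & q) at some successor in {s0, s1, s2, s3}.
  <>(~s & q) holds at s0, so <><>(~s & q) is true at s1.
    At s0: <>(~s & q) requires ~s & q at some successor in {s0}.
      ~s & q holds at s0, so <>(~s & q) is true at s0.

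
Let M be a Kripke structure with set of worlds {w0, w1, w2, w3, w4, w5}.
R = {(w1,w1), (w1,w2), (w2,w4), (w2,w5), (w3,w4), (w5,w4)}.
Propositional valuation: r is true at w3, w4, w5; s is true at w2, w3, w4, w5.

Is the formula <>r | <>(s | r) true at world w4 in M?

At w4: <>r is false, <>(s | r) is false, so <>r | <>(s | r) is false.
  At w4: no accessible worlds, so <>r is false.
  At w4: no accessible worlds, so <>(s | r) is false.

No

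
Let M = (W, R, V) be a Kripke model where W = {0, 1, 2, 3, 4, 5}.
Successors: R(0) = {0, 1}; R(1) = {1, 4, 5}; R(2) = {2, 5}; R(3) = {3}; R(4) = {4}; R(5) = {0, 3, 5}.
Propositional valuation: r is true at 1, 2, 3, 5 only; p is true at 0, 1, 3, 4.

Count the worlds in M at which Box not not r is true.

Let φ = Box not not r. Evaluate φ at each world:
  0 (successors {0, 1}): φ is false.
  1 (successors {1, 4, 5}): φ is false.
  2 (successors {2, 5}): φ is true.
  3 (successors {3}): φ is true.
  4 (successors {4}): φ is false.
  5 (successors {0, 3, 5}): φ is false.
For instance, at 1:
  At 1: Box not not r requires not not r at every successor {1, 4, 5}.
    not not r fails at 4, so Box not not r is false at 1.
Satisfying worlds: {2, 3}

2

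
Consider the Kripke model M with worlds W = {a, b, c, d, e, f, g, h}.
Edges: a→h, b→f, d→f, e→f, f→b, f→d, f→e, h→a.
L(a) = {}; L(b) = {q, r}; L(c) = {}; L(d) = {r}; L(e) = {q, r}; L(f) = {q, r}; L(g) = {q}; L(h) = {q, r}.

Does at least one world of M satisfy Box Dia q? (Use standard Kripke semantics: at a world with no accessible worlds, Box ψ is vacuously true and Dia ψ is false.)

Yes

Let φ = Box Dia q. Evaluate φ at each world:
  a (successors {h}): φ is false.
  b (successors {f}): φ is true.
  c (successors ∅): φ is true.
  d (successors {f}): φ is true.
  e (successors {f}): φ is true.
  f (successors {b, d, e}): φ is true.
  g (successors ∅): φ is true.
  h (successors {a}): φ is true.
Detail at b (witness):
  At b: Box Dia q requires Dia q at every successor {f}.
      At f: Dia q requires q at some successor in {b, d, e}.
        q holds at b, so Dia q is true at f.
  So Box Dia q is true at b.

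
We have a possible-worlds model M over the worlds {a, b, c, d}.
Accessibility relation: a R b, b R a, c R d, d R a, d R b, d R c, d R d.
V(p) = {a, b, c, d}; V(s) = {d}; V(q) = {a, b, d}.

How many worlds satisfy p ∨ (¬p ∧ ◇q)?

Let φ = p ∨ (¬p ∧ ◇q). Evaluate φ at each world:
  a (successors {b}): φ is true.
  b (successors {a}): φ is true.
  c (successors {d}): φ is true.
  d (successors {a, b, c, d}): φ is true.
For instance, at b:
  At b: p is true, ¬p ∧ ◇q is false, so p ∨ (¬p ∧ ◇q) is true.
    At b: ¬p is false, ◇q is true, so ¬p ∧ ◇q is false.
      At b: ◇q requires q at some successor in {a}.
        q holds at a, so ◇q is true at b.
Satisfying worlds: {a, b, c, d}

4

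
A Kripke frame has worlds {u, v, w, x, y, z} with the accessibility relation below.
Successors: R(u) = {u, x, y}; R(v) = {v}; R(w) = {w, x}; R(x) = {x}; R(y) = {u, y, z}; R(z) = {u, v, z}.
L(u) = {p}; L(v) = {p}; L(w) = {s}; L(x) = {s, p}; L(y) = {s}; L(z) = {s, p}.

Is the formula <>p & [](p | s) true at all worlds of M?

Let φ = <>p & [](p | s). Evaluate φ at each world:
  u (successors {u, x, y}): φ is true.
  v (successors {v}): φ is true.
  w (successors {w, x}): φ is true.
  x (successors {x}): φ is true.
  y (successors {u, y, z}): φ is true.
  z (successors {u, v, z}): φ is true.
For instance, at x:
  At x: <>p is true, [](p | s) is true, so <>p & [](p | s) is true.
    At x: <>p requires p at some successor in {x}.
      p holds at x, so <>p is true at x.
    At x: [](p | s) requires p | s at every successor {x}.
      At x: p | s is true.
    So [](p | s) is true at x.

Yes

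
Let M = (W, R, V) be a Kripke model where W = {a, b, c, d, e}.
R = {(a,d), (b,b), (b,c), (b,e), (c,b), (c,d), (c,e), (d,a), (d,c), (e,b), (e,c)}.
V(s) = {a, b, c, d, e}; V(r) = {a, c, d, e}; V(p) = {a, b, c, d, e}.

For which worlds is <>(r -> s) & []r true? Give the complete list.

Let φ = <>(r -> s) & []r. Evaluate φ at each world:
  a (successors {d}): φ is true.
  b (successors {b, c, e}): φ is false.
  c (successors {b, d, e}): φ is false.
  d (successors {a, c}): φ is true.
  e (successors {b, c}): φ is false.
For instance, at a:
  At a: <>(r -> s) is true, []r is true, so <>(r -> s) & []r is true.
    At a: <>(r -> s) requires r -> s at some successor in {d}.
      r -> s holds at d, so <>(r -> s) is true at a.
    At a: []r requires r at every successor {d}.
      At d: r is true.
    So []r is true at a.
Satisfying worlds: {a, d}

a, d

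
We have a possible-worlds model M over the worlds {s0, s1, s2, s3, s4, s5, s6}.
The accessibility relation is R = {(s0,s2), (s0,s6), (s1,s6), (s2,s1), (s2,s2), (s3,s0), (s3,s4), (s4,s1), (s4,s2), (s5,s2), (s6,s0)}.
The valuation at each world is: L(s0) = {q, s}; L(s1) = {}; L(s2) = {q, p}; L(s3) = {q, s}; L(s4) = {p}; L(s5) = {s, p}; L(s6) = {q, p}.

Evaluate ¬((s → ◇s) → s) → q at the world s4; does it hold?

No

At s4: ¬((s → ◇s) → s) is true, q is false, so ¬((s → ◇s) → s) → q is false.
  At s4: (s → ◇s) → s is false, so ¬((s → ◇s) → s) is true.
    At s4: s → ◇s is true, s is false, so (s → ◇s) → s is false.
      At s4: s is false, ◇s is false, so s → ◇s is true.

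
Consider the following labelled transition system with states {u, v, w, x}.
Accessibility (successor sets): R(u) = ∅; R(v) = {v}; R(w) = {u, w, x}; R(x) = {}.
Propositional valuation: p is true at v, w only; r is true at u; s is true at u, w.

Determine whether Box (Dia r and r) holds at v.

No

Recall that Box ψ holds at a world iff ψ holds at every accessible world, and Dia ψ holds iff ψ holds at some accessible world.
At v: Box (Dia r and r) requires Dia r and r at every successor {v}.
  Dia r and r fails at v, so Box (Dia r and r) is false at v.
    At v: Dia r is false, r is false, so Dia r and r is false.
      At v: Dia r requires r at some successor in {v}.
        At v: r is false.
      So Dia r is false at v.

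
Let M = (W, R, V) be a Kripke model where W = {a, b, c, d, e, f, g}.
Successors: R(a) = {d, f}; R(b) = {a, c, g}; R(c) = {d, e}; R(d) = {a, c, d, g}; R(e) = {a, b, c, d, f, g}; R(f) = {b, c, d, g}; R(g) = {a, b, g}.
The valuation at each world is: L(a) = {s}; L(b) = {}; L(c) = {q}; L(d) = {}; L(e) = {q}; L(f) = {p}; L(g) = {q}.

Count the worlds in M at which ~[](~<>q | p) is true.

Let φ = ~[](~<>q | p). Evaluate φ at each world:
  a (successors {d, f}): φ is true.
  b (successors {a, c, g}): φ is true.
  c (successors {d, e}): φ is true.
  d (successors {a, c, d, g}): φ is true.
  e (successors {a, b, c, d, f, g}): φ is true.
  f (successors {b, c, d, g}): φ is true.
  g (successors {a, b, g}): φ is true.
For instance, at b:
  At b: [](~<>q | p) is false, so ~[](~<>q | p) is true.
    At b: [](~<>q | p) requires ~<>q | p at every successor {a, c, g}.
      ~<>q | p fails at c, so [](~<>q | p) is false at b.
Satisfying worlds: {a, b, c, d, e, f, g}

7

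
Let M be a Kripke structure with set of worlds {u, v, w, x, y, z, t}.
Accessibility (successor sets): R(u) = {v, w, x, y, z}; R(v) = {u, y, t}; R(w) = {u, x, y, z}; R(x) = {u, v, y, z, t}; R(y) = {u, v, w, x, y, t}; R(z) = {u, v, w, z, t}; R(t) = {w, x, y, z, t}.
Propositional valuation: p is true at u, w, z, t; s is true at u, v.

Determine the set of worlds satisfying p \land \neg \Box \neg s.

Let φ = p \land \neg \Box \neg s. Evaluate φ at each world:
  u (successors {v, w, x, y, z}): φ is true.
  v (successors {u, y, t}): φ is false.
  w (successors {u, x, y, z}): φ is true.
  x (successors {u, v, y, z, t}): φ is false.
  y (successors {u, v, w, x, y, t}): φ is false.
  z (successors {u, v, w, z, t}): φ is true.
  t (successors {w, x, y, z, t}): φ is false.
For instance, at t:
  At t: p is true, \neg \Box \neg s is false, so p \land \neg \Box \neg s is false.
    At t: \Box \neg s is true, so \neg \Box \neg s is false.
      At t: \Box \neg s requires \neg s at every successor {w, x, y, z, t}.
        At w: \neg s is true.
        At x: \neg s is true.
        At y: \neg s is true.
        At z: \neg s is true.
        At t: \neg s is true.
      So \Box \neg s is true at t.
Satisfying worlds: {u, w, z}

u, w, z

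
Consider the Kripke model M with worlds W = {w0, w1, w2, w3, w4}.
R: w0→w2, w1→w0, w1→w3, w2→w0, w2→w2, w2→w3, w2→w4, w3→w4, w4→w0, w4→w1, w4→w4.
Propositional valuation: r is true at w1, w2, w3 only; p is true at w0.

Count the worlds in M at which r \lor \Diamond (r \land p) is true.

Let φ = r \lor \Diamond (r \land p). Evaluate φ at each world:
  w0 (successors {w2}): φ is false.
  w1 (successors {w0, w3}): φ is true.
  w2 (successors {w0, w2, w3, w4}): φ is true.
  w3 (successors {w4}): φ is true.
  w4 (successors {w0, w1, w4}): φ is false.
For instance, at w2:
  At w2: r is true, \Diamond (r \land p) is false, so r \lor \Diamond (r \land p) is true.
    At w2: \Diamond (r \land p) requires r \land p at some successor in {w0, w2, w3, w4}.
      At w0: r \land p is false.
      At w2: r \land p is false.
      At w3: r \land p is false.
      At w4: r \land p is false.
    So \Diamond (r \land p) is false at w2.
Satisfying worlds: {w1, w2, w3}

3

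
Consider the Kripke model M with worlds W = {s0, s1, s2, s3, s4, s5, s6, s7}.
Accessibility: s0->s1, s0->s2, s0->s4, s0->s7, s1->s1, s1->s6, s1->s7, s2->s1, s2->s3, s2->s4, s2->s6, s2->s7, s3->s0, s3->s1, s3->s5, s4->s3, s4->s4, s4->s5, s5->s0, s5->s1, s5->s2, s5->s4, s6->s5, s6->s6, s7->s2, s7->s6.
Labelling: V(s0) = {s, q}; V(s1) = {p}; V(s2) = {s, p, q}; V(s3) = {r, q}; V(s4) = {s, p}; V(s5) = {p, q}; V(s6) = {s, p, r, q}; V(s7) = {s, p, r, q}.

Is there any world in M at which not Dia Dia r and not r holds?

Recall that Dia ψ holds at a world iff ψ holds at some accessible world.
Let φ = not Dia Dia r and not r. Evaluate φ at each world:
  s0 (successors {s1, s2, s4, s7}): φ is false.
  s1 (successors {s1, s6, s7}): φ is false.
  s2 (successors {s1, s3, s4, s6, s7}): φ is false.
  s3 (successors {s0, s1, s5}): φ is false.
  s4 (successors {s3, s4, s5}): φ is false.
  s5 (successors {s0, s1, s2, s4}): φ is false.
  s6 (successors {s5, s6}): φ is false.
  s7 (successors {s2, s6}): φ is false.
For instance, at s0:
  At s0: not Dia Dia r is false, not r is true, so not Dia Dia r and not r is false.
    At s0: Dia Dia r is true, so not Dia Dia r is false.
      At s0: Dia Dia r requires Dia r at some successor in {s1, s2, s4, s7}.
        Dia r holds at s1, so Dia Dia r is true at s0.

No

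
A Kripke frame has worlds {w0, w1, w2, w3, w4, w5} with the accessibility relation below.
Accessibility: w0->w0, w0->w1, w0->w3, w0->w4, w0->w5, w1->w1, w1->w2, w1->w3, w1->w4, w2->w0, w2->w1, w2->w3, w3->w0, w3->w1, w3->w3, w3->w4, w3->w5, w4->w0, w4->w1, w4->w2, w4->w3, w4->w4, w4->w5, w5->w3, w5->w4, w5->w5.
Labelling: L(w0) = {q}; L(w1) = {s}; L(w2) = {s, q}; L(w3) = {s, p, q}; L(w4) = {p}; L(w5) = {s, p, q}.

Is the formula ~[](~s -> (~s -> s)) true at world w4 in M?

At w4: [](~s -> (~s -> s)) is false, so ~[](~s -> (~s -> s)) is true.
  At w4: [](~s -> (~s -> s)) requires ~s -> (~s -> s) at every successor {w0, w1, w2, w3, w4, w5}.
    ~s -> (~s -> s) fails at w0, so [](~s -> (~s -> s)) is false at w4.

Yes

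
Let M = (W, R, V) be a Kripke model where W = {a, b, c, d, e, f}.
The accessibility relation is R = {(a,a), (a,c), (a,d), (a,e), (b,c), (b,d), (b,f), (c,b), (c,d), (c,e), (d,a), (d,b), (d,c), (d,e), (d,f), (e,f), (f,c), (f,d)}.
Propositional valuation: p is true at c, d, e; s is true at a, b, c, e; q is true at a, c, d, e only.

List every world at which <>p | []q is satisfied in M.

a, b, c, d, f

Let φ = <>p | []q. Evaluate φ at each world:
  a (successors {a, c, d, e}): φ is true.
  b (successors {c, d, f}): φ is true.
  c (successors {b, d, e}): φ is true.
  d (successors {a, b, c, e, f}): φ is true.
  e (successors {f}): φ is false.
  f (successors {c, d}): φ is true.
For instance, at f:
  At f: <>p is true, []q is true, so <>p | []q is true.
    At f: <>p requires p at some successor in {c, d}.
      p holds at c, so <>p is true at f.
    At f: []q requires q at every successor {c, d}.
      At c: q is true.
      At d: q is true.
    So []q is true at f.
Satisfying worlds: {a, b, c, d, f}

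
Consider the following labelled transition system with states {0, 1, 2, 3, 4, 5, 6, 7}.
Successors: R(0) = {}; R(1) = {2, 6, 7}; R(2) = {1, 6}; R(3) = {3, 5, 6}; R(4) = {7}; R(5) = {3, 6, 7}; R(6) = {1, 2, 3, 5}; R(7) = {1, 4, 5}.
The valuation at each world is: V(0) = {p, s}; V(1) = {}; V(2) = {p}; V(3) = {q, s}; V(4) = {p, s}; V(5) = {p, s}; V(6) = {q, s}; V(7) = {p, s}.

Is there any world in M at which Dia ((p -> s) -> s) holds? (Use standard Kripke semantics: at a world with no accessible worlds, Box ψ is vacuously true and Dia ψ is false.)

Yes

Recall that Dia ψ holds at a world iff ψ holds at some accessible world.
Let φ = Dia ((p -> s) -> s). Evaluate φ at each world:
  0 (successors ∅): φ is false.
  1 (successors {2, 6, 7}): φ is true.
  2 (successors {1, 6}): φ is true.
  3 (successors {3, 5, 6}): φ is true.
  4 (successors {7}): φ is true.
  5 (successors {3, 6, 7}): φ is true.
  6 (successors {1, 2, 3, 5}): φ is true.
  7 (successors {1, 4, 5}): φ is true.
Detail at 1 (witness):
  At 1: Dia ((p -> s) -> s) requires (p -> s) -> s at some successor in {2, 6, 7}.
    (p -> s) -> s holds at 2, so Dia ((p -> s) -> s) is true at 1.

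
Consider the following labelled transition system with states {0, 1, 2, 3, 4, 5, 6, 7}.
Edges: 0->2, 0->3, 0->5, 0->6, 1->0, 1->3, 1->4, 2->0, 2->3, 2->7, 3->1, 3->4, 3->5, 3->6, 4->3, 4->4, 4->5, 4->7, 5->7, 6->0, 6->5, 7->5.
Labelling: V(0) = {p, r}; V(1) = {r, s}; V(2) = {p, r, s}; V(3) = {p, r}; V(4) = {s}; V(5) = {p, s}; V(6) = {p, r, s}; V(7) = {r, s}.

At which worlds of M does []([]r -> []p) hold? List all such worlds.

Recall that []ψ holds at a world iff ψ holds at every accessible world, and <>ψ holds iff ψ holds at some accessible world.
Let φ = []([]r -> []p). Evaluate φ at each world:
  0 (successors {2, 3, 5, 6}): φ is false.
  1 (successors {0, 3, 4}): φ is true.
  2 (successors {0, 3, 7}): φ is true.
  3 (successors {1, 4, 5, 6}): φ is false.
  4 (successors {3, 4, 5, 7}): φ is false.
  5 (successors {7}): φ is true.
  6 (successors {0, 5}): φ is false.
  7 (successors {5}): φ is false.
For instance, at 1:
  At 1: []([]r -> []p) requires []r -> []p at every successor {0, 3, 4}.
      At 0: []r is false, []p is true, so []r -> []p is true.
      At 3: []r is false, []p is false, so []r -> []p is true.
      At 4: []r is false, []p is false, so []r -> []p is true.
  So []([]r -> []p) is true at 1.
Satisfying worlds: {1, 2, 5}

1, 2, 5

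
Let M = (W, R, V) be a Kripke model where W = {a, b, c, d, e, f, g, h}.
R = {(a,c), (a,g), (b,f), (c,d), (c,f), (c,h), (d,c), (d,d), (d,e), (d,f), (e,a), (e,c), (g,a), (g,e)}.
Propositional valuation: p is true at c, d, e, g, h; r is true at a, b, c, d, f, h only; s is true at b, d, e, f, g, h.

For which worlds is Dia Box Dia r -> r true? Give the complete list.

a, b, c, d, f, h

Let φ = Dia Box Dia r -> r. Evaluate φ at each world:
  a (successors {c, g}): φ is true.
  b (successors {f}): φ is true.
  c (successors {d, f, h}): φ is true.
  d (successors {c, d, e, f}): φ is true.
  e (successors {a, c}): φ is false.
  f (successors ∅): φ is true.
  g (successors {a, e}): φ is false.
  h (successors ∅): φ is true.
For instance, at c:
  At c: Dia Box Dia r is true, r is true, so Dia Box Dia r -> r is true.
    At c: Dia Box Dia r requires Box Dia r at some successor in {d, f, h}.
      Box Dia r holds at f, so Dia Box Dia r is true at c.
Satisfying worlds: {a, b, c, d, f, h}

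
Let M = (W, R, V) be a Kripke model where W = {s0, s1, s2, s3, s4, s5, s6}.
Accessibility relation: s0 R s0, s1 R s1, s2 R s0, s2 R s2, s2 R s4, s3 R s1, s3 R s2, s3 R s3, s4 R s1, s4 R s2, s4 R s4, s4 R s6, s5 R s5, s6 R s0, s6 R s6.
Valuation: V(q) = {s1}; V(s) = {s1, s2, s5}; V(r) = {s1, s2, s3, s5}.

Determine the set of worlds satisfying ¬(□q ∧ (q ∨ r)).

Let φ = ¬(□q ∧ (q ∨ r)). Evaluate φ at each world:
  s0 (successors {s0}): φ is true.
  s1 (successors {s1}): φ is false.
  s2 (successors {s0, s2, s4}): φ is true.
  s3 (successors {s1, s2, s3}): φ is true.
  s4 (successors {s1, s2, s4, s6}): φ is true.
  s5 (successors {s5}): φ is true.
  s6 (successors {s0, s6}): φ is true.
For instance, at s1:
  At s1: □q ∧ (q ∨ r) is true, so ¬(□q ∧ (q ∨ r)) is false.
    At s1: □q is true, q ∨ r is true, so □q ∧ (q ∨ r) is true.
      At s1: □q requires q at every successor {s1}.
        At s1: q is true.
      So □q is true at s1.
Satisfying worlds: {s0, s2, s3, s4, s5, s6}

s0, s2, s3, s4, s5, s6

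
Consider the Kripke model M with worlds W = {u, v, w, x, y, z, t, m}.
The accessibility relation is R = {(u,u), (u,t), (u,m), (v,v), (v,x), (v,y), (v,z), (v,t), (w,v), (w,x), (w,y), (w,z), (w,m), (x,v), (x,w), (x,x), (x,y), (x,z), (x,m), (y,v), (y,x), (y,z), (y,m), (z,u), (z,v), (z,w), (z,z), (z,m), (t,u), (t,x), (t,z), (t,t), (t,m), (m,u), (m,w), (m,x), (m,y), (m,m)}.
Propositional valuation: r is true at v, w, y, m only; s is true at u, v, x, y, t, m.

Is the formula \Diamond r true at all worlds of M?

Let φ = \Diamond r. Evaluate φ at each world:
  u (successors {u, t, m}): φ is true.
  v (successors {v, x, y, z, t}): φ is true.
  w (successors {v, x, y, z, m}): φ is true.
  x (successors {v, w, x, y, z, m}): φ is true.
  y (successors {v, x, z, m}): φ is true.
  z (successors {u, v, w, z, m}): φ is true.
  t (successors {u, x, z, t, m}): φ is true.
  m (successors {u, w, x, y, m}): φ is true.
For instance, at z:
  At z: \Diamond r requires r at some successor in {u, v, w, z, m}.
    r holds at v, so \Diamond r is true at z.

Yes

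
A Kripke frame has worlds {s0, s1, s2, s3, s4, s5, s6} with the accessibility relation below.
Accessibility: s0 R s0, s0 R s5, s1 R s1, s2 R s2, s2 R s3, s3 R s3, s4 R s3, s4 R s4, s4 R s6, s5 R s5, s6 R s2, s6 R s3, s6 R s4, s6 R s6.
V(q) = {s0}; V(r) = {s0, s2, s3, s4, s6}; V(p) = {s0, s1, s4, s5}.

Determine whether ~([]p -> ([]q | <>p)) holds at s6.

No

At s6: []p -> ([]q | <>p) is true, so ~([]p -> ([]q | <>p)) is false.
  At s6: []p is false, []q | <>p is true, so []p -> ([]q | <>p) is true.
    At s6: []p requires p at every successor {s2, s3, s4, s6}.
      p fails at s2, so []p is false at s6.
    At s6: []q is false, <>p is true, so []q | <>p is true.
      At s6: []q requires q at every successor {s2, s3, s4, s6}.
        q fails at s2, so []q is false at s6.
      At s6: <>p requires p at some successor in {s2, s3, s4, s6}.
        p holds at s4, so <>p is true at s6.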